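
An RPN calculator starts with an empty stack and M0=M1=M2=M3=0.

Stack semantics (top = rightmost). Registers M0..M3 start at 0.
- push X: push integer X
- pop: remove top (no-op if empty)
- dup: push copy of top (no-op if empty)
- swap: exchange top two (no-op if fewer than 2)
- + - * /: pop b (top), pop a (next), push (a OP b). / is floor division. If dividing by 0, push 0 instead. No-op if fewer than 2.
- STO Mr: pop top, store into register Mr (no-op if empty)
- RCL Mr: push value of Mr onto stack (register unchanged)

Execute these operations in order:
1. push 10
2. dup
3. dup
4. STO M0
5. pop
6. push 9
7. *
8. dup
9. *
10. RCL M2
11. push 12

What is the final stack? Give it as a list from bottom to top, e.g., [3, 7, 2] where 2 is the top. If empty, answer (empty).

Answer: [8100, 0, 12]

Derivation:
After op 1 (push 10): stack=[10] mem=[0,0,0,0]
After op 2 (dup): stack=[10,10] mem=[0,0,0,0]
After op 3 (dup): stack=[10,10,10] mem=[0,0,0,0]
After op 4 (STO M0): stack=[10,10] mem=[10,0,0,0]
After op 5 (pop): stack=[10] mem=[10,0,0,0]
After op 6 (push 9): stack=[10,9] mem=[10,0,0,0]
After op 7 (*): stack=[90] mem=[10,0,0,0]
After op 8 (dup): stack=[90,90] mem=[10,0,0,0]
After op 9 (*): stack=[8100] mem=[10,0,0,0]
After op 10 (RCL M2): stack=[8100,0] mem=[10,0,0,0]
After op 11 (push 12): stack=[8100,0,12] mem=[10,0,0,0]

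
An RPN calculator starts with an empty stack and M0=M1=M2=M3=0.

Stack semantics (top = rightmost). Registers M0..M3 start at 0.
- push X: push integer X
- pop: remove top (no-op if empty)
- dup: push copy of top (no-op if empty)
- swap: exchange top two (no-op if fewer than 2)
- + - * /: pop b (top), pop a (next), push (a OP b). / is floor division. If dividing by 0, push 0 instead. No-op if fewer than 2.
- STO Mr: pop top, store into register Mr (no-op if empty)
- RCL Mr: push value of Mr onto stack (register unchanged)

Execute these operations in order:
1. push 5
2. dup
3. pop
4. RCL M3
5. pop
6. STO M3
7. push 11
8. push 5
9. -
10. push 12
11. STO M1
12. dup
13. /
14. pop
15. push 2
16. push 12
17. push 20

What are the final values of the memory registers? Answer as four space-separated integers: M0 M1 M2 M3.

After op 1 (push 5): stack=[5] mem=[0,0,0,0]
After op 2 (dup): stack=[5,5] mem=[0,0,0,0]
After op 3 (pop): stack=[5] mem=[0,0,0,0]
After op 4 (RCL M3): stack=[5,0] mem=[0,0,0,0]
After op 5 (pop): stack=[5] mem=[0,0,0,0]
After op 6 (STO M3): stack=[empty] mem=[0,0,0,5]
After op 7 (push 11): stack=[11] mem=[0,0,0,5]
After op 8 (push 5): stack=[11,5] mem=[0,0,0,5]
After op 9 (-): stack=[6] mem=[0,0,0,5]
After op 10 (push 12): stack=[6,12] mem=[0,0,0,5]
After op 11 (STO M1): stack=[6] mem=[0,12,0,5]
After op 12 (dup): stack=[6,6] mem=[0,12,0,5]
After op 13 (/): stack=[1] mem=[0,12,0,5]
After op 14 (pop): stack=[empty] mem=[0,12,0,5]
After op 15 (push 2): stack=[2] mem=[0,12,0,5]
After op 16 (push 12): stack=[2,12] mem=[0,12,0,5]
After op 17 (push 20): stack=[2,12,20] mem=[0,12,0,5]

Answer: 0 12 0 5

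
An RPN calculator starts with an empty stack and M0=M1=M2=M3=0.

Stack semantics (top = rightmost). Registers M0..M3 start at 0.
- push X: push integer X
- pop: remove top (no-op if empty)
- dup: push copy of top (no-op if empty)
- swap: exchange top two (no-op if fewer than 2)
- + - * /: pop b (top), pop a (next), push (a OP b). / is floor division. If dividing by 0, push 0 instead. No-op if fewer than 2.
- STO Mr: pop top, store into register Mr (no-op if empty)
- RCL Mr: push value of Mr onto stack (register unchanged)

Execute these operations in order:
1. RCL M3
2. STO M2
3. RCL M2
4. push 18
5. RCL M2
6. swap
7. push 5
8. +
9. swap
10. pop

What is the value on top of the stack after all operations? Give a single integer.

Answer: 23

Derivation:
After op 1 (RCL M3): stack=[0] mem=[0,0,0,0]
After op 2 (STO M2): stack=[empty] mem=[0,0,0,0]
After op 3 (RCL M2): stack=[0] mem=[0,0,0,0]
After op 4 (push 18): stack=[0,18] mem=[0,0,0,0]
After op 5 (RCL M2): stack=[0,18,0] mem=[0,0,0,0]
After op 6 (swap): stack=[0,0,18] mem=[0,0,0,0]
After op 7 (push 5): stack=[0,0,18,5] mem=[0,0,0,0]
After op 8 (+): stack=[0,0,23] mem=[0,0,0,0]
After op 9 (swap): stack=[0,23,0] mem=[0,0,0,0]
After op 10 (pop): stack=[0,23] mem=[0,0,0,0]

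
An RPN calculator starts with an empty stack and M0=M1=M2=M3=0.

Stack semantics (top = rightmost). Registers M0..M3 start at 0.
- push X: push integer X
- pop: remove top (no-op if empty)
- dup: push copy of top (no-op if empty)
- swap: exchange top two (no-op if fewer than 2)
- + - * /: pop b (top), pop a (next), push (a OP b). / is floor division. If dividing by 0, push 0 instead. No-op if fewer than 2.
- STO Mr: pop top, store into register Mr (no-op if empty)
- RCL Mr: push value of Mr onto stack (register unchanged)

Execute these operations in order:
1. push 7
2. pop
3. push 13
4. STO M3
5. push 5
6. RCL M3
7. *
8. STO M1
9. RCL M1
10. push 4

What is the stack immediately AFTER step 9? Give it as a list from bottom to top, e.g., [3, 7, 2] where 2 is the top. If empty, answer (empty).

After op 1 (push 7): stack=[7] mem=[0,0,0,0]
After op 2 (pop): stack=[empty] mem=[0,0,0,0]
After op 3 (push 13): stack=[13] mem=[0,0,0,0]
After op 4 (STO M3): stack=[empty] mem=[0,0,0,13]
After op 5 (push 5): stack=[5] mem=[0,0,0,13]
After op 6 (RCL M3): stack=[5,13] mem=[0,0,0,13]
After op 7 (*): stack=[65] mem=[0,0,0,13]
After op 8 (STO M1): stack=[empty] mem=[0,65,0,13]
After op 9 (RCL M1): stack=[65] mem=[0,65,0,13]

[65]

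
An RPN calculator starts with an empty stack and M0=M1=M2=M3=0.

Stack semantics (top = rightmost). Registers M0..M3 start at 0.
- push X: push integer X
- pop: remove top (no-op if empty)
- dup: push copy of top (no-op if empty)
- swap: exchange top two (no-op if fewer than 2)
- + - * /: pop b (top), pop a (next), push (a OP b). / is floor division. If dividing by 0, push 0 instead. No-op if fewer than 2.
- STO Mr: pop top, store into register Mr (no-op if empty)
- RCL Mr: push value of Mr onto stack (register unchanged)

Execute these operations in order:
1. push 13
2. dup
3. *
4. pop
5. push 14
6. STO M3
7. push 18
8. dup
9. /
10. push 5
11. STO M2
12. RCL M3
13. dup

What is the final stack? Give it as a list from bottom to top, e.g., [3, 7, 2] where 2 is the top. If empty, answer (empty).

After op 1 (push 13): stack=[13] mem=[0,0,0,0]
After op 2 (dup): stack=[13,13] mem=[0,0,0,0]
After op 3 (*): stack=[169] mem=[0,0,0,0]
After op 4 (pop): stack=[empty] mem=[0,0,0,0]
After op 5 (push 14): stack=[14] mem=[0,0,0,0]
After op 6 (STO M3): stack=[empty] mem=[0,0,0,14]
After op 7 (push 18): stack=[18] mem=[0,0,0,14]
After op 8 (dup): stack=[18,18] mem=[0,0,0,14]
After op 9 (/): stack=[1] mem=[0,0,0,14]
After op 10 (push 5): stack=[1,5] mem=[0,0,0,14]
After op 11 (STO M2): stack=[1] mem=[0,0,5,14]
After op 12 (RCL M3): stack=[1,14] mem=[0,0,5,14]
After op 13 (dup): stack=[1,14,14] mem=[0,0,5,14]

Answer: [1, 14, 14]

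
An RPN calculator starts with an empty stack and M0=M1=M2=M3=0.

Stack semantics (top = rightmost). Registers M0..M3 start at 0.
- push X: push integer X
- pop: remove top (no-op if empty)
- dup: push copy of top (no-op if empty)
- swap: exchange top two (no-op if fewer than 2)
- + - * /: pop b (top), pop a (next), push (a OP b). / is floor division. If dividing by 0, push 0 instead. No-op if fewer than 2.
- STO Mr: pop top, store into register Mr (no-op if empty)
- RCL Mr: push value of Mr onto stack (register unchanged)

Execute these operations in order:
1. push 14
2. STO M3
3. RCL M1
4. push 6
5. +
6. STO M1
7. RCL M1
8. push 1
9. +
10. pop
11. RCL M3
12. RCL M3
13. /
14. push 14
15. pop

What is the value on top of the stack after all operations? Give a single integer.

After op 1 (push 14): stack=[14] mem=[0,0,0,0]
After op 2 (STO M3): stack=[empty] mem=[0,0,0,14]
After op 3 (RCL M1): stack=[0] mem=[0,0,0,14]
After op 4 (push 6): stack=[0,6] mem=[0,0,0,14]
After op 5 (+): stack=[6] mem=[0,0,0,14]
After op 6 (STO M1): stack=[empty] mem=[0,6,0,14]
After op 7 (RCL M1): stack=[6] mem=[0,6,0,14]
After op 8 (push 1): stack=[6,1] mem=[0,6,0,14]
After op 9 (+): stack=[7] mem=[0,6,0,14]
After op 10 (pop): stack=[empty] mem=[0,6,0,14]
After op 11 (RCL M3): stack=[14] mem=[0,6,0,14]
After op 12 (RCL M3): stack=[14,14] mem=[0,6,0,14]
After op 13 (/): stack=[1] mem=[0,6,0,14]
After op 14 (push 14): stack=[1,14] mem=[0,6,0,14]
After op 15 (pop): stack=[1] mem=[0,6,0,14]

Answer: 1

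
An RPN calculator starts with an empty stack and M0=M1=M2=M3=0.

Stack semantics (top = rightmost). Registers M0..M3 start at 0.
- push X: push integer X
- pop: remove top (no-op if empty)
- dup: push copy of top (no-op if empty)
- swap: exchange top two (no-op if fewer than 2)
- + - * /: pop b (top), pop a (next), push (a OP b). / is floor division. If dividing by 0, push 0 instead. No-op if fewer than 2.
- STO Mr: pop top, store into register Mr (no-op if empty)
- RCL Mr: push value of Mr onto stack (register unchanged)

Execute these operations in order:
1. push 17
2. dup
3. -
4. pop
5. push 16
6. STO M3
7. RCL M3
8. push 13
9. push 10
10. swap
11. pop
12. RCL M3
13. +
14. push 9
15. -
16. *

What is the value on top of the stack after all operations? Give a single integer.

Answer: 272

Derivation:
After op 1 (push 17): stack=[17] mem=[0,0,0,0]
After op 2 (dup): stack=[17,17] mem=[0,0,0,0]
After op 3 (-): stack=[0] mem=[0,0,0,0]
After op 4 (pop): stack=[empty] mem=[0,0,0,0]
After op 5 (push 16): stack=[16] mem=[0,0,0,0]
After op 6 (STO M3): stack=[empty] mem=[0,0,0,16]
After op 7 (RCL M3): stack=[16] mem=[0,0,0,16]
After op 8 (push 13): stack=[16,13] mem=[0,0,0,16]
After op 9 (push 10): stack=[16,13,10] mem=[0,0,0,16]
After op 10 (swap): stack=[16,10,13] mem=[0,0,0,16]
After op 11 (pop): stack=[16,10] mem=[0,0,0,16]
After op 12 (RCL M3): stack=[16,10,16] mem=[0,0,0,16]
After op 13 (+): stack=[16,26] mem=[0,0,0,16]
After op 14 (push 9): stack=[16,26,9] mem=[0,0,0,16]
After op 15 (-): stack=[16,17] mem=[0,0,0,16]
After op 16 (*): stack=[272] mem=[0,0,0,16]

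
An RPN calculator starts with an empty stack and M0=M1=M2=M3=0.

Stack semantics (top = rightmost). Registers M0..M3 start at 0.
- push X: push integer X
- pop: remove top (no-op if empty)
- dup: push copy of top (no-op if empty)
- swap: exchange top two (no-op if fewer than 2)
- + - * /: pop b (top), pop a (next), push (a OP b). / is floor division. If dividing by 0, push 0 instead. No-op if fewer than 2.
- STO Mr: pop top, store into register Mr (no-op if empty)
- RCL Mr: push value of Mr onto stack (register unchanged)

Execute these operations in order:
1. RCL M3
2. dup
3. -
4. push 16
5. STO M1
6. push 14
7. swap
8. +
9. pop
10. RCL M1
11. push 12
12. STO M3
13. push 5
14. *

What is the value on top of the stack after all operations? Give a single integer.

Answer: 80

Derivation:
After op 1 (RCL M3): stack=[0] mem=[0,0,0,0]
After op 2 (dup): stack=[0,0] mem=[0,0,0,0]
After op 3 (-): stack=[0] mem=[0,0,0,0]
After op 4 (push 16): stack=[0,16] mem=[0,0,0,0]
After op 5 (STO M1): stack=[0] mem=[0,16,0,0]
After op 6 (push 14): stack=[0,14] mem=[0,16,0,0]
After op 7 (swap): stack=[14,0] mem=[0,16,0,0]
After op 8 (+): stack=[14] mem=[0,16,0,0]
After op 9 (pop): stack=[empty] mem=[0,16,0,0]
After op 10 (RCL M1): stack=[16] mem=[0,16,0,0]
After op 11 (push 12): stack=[16,12] mem=[0,16,0,0]
After op 12 (STO M3): stack=[16] mem=[0,16,0,12]
After op 13 (push 5): stack=[16,5] mem=[0,16,0,12]
After op 14 (*): stack=[80] mem=[0,16,0,12]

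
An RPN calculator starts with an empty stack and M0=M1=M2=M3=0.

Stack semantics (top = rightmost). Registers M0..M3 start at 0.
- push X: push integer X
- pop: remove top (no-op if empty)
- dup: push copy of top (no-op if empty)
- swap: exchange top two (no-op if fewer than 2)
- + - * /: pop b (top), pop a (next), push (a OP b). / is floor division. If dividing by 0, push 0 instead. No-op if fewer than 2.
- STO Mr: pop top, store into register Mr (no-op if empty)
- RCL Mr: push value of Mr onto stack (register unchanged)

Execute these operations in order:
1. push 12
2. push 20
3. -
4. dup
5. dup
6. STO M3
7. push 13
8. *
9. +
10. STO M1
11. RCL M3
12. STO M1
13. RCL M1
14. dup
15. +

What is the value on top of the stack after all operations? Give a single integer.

After op 1 (push 12): stack=[12] mem=[0,0,0,0]
After op 2 (push 20): stack=[12,20] mem=[0,0,0,0]
After op 3 (-): stack=[-8] mem=[0,0,0,0]
After op 4 (dup): stack=[-8,-8] mem=[0,0,0,0]
After op 5 (dup): stack=[-8,-8,-8] mem=[0,0,0,0]
After op 6 (STO M3): stack=[-8,-8] mem=[0,0,0,-8]
After op 7 (push 13): stack=[-8,-8,13] mem=[0,0,0,-8]
After op 8 (*): stack=[-8,-104] mem=[0,0,0,-8]
After op 9 (+): stack=[-112] mem=[0,0,0,-8]
After op 10 (STO M1): stack=[empty] mem=[0,-112,0,-8]
After op 11 (RCL M3): stack=[-8] mem=[0,-112,0,-8]
After op 12 (STO M1): stack=[empty] mem=[0,-8,0,-8]
After op 13 (RCL M1): stack=[-8] mem=[0,-8,0,-8]
After op 14 (dup): stack=[-8,-8] mem=[0,-8,0,-8]
After op 15 (+): stack=[-16] mem=[0,-8,0,-8]

Answer: -16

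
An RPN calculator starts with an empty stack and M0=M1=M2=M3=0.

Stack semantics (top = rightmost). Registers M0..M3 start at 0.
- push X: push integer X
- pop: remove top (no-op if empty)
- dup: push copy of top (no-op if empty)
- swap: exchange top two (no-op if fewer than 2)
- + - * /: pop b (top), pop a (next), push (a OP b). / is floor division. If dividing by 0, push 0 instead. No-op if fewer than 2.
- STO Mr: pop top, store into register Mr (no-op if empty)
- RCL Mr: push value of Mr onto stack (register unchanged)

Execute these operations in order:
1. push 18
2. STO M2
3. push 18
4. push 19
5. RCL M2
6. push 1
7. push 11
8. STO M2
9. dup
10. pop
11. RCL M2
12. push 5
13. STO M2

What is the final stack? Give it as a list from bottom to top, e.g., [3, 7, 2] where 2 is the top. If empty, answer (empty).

Answer: [18, 19, 18, 1, 11]

Derivation:
After op 1 (push 18): stack=[18] mem=[0,0,0,0]
After op 2 (STO M2): stack=[empty] mem=[0,0,18,0]
After op 3 (push 18): stack=[18] mem=[0,0,18,0]
After op 4 (push 19): stack=[18,19] mem=[0,0,18,0]
After op 5 (RCL M2): stack=[18,19,18] mem=[0,0,18,0]
After op 6 (push 1): stack=[18,19,18,1] mem=[0,0,18,0]
After op 7 (push 11): stack=[18,19,18,1,11] mem=[0,0,18,0]
After op 8 (STO M2): stack=[18,19,18,1] mem=[0,0,11,0]
After op 9 (dup): stack=[18,19,18,1,1] mem=[0,0,11,0]
After op 10 (pop): stack=[18,19,18,1] mem=[0,0,11,0]
After op 11 (RCL M2): stack=[18,19,18,1,11] mem=[0,0,11,0]
After op 12 (push 5): stack=[18,19,18,1,11,5] mem=[0,0,11,0]
After op 13 (STO M2): stack=[18,19,18,1,11] mem=[0,0,5,0]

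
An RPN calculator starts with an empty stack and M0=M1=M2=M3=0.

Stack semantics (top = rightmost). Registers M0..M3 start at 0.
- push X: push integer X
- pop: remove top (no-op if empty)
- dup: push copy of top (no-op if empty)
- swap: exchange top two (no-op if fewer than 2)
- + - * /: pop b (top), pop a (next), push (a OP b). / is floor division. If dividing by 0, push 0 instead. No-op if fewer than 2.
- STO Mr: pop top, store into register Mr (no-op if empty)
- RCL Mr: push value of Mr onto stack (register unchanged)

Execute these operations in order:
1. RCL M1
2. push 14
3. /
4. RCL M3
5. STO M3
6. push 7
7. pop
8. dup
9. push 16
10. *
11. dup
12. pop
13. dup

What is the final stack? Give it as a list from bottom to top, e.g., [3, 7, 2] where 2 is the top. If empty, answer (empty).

Answer: [0, 0, 0]

Derivation:
After op 1 (RCL M1): stack=[0] mem=[0,0,0,0]
After op 2 (push 14): stack=[0,14] mem=[0,0,0,0]
After op 3 (/): stack=[0] mem=[0,0,0,0]
After op 4 (RCL M3): stack=[0,0] mem=[0,0,0,0]
After op 5 (STO M3): stack=[0] mem=[0,0,0,0]
After op 6 (push 7): stack=[0,7] mem=[0,0,0,0]
After op 7 (pop): stack=[0] mem=[0,0,0,0]
After op 8 (dup): stack=[0,0] mem=[0,0,0,0]
After op 9 (push 16): stack=[0,0,16] mem=[0,0,0,0]
After op 10 (*): stack=[0,0] mem=[0,0,0,0]
After op 11 (dup): stack=[0,0,0] mem=[0,0,0,0]
After op 12 (pop): stack=[0,0] mem=[0,0,0,0]
After op 13 (dup): stack=[0,0,0] mem=[0,0,0,0]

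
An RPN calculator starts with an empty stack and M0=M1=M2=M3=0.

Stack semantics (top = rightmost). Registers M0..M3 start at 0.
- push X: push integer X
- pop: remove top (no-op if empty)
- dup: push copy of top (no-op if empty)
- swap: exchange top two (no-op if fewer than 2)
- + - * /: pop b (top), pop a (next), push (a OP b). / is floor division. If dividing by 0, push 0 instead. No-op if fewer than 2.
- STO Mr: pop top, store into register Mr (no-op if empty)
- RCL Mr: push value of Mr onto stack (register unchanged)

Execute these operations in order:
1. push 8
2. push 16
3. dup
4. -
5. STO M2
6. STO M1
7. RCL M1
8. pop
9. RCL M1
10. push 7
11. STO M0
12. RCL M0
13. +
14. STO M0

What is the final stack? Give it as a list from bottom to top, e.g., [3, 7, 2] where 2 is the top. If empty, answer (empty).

After op 1 (push 8): stack=[8] mem=[0,0,0,0]
After op 2 (push 16): stack=[8,16] mem=[0,0,0,0]
After op 3 (dup): stack=[8,16,16] mem=[0,0,0,0]
After op 4 (-): stack=[8,0] mem=[0,0,0,0]
After op 5 (STO M2): stack=[8] mem=[0,0,0,0]
After op 6 (STO M1): stack=[empty] mem=[0,8,0,0]
After op 7 (RCL M1): stack=[8] mem=[0,8,0,0]
After op 8 (pop): stack=[empty] mem=[0,8,0,0]
After op 9 (RCL M1): stack=[8] mem=[0,8,0,0]
After op 10 (push 7): stack=[8,7] mem=[0,8,0,0]
After op 11 (STO M0): stack=[8] mem=[7,8,0,0]
After op 12 (RCL M0): stack=[8,7] mem=[7,8,0,0]
After op 13 (+): stack=[15] mem=[7,8,0,0]
After op 14 (STO M0): stack=[empty] mem=[15,8,0,0]

Answer: (empty)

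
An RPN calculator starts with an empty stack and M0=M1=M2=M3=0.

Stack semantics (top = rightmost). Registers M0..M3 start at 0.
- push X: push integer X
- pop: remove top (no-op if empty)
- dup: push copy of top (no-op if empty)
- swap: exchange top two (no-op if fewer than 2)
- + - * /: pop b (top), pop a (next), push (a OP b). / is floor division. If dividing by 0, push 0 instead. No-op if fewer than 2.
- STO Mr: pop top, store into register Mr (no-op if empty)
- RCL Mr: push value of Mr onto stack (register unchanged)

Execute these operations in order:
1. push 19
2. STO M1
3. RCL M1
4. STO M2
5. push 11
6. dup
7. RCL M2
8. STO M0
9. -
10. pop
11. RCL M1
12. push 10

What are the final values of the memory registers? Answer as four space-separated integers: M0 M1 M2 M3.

Answer: 19 19 19 0

Derivation:
After op 1 (push 19): stack=[19] mem=[0,0,0,0]
After op 2 (STO M1): stack=[empty] mem=[0,19,0,0]
After op 3 (RCL M1): stack=[19] mem=[0,19,0,0]
After op 4 (STO M2): stack=[empty] mem=[0,19,19,0]
After op 5 (push 11): stack=[11] mem=[0,19,19,0]
After op 6 (dup): stack=[11,11] mem=[0,19,19,0]
After op 7 (RCL M2): stack=[11,11,19] mem=[0,19,19,0]
After op 8 (STO M0): stack=[11,11] mem=[19,19,19,0]
After op 9 (-): stack=[0] mem=[19,19,19,0]
After op 10 (pop): stack=[empty] mem=[19,19,19,0]
After op 11 (RCL M1): stack=[19] mem=[19,19,19,0]
After op 12 (push 10): stack=[19,10] mem=[19,19,19,0]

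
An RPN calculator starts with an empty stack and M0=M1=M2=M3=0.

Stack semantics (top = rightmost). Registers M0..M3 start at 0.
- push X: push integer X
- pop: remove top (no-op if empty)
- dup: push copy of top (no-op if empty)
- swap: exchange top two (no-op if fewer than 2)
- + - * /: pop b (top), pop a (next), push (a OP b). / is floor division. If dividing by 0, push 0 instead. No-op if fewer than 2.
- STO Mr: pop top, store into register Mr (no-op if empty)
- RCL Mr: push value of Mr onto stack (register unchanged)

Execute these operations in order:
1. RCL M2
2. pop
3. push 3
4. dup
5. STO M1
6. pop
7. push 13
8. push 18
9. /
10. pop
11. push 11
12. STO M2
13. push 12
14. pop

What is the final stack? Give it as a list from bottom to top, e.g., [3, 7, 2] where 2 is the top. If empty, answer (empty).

After op 1 (RCL M2): stack=[0] mem=[0,0,0,0]
After op 2 (pop): stack=[empty] mem=[0,0,0,0]
After op 3 (push 3): stack=[3] mem=[0,0,0,0]
After op 4 (dup): stack=[3,3] mem=[0,0,0,0]
After op 5 (STO M1): stack=[3] mem=[0,3,0,0]
After op 6 (pop): stack=[empty] mem=[0,3,0,0]
After op 7 (push 13): stack=[13] mem=[0,3,0,0]
After op 8 (push 18): stack=[13,18] mem=[0,3,0,0]
After op 9 (/): stack=[0] mem=[0,3,0,0]
After op 10 (pop): stack=[empty] mem=[0,3,0,0]
After op 11 (push 11): stack=[11] mem=[0,3,0,0]
After op 12 (STO M2): stack=[empty] mem=[0,3,11,0]
After op 13 (push 12): stack=[12] mem=[0,3,11,0]
After op 14 (pop): stack=[empty] mem=[0,3,11,0]

Answer: (empty)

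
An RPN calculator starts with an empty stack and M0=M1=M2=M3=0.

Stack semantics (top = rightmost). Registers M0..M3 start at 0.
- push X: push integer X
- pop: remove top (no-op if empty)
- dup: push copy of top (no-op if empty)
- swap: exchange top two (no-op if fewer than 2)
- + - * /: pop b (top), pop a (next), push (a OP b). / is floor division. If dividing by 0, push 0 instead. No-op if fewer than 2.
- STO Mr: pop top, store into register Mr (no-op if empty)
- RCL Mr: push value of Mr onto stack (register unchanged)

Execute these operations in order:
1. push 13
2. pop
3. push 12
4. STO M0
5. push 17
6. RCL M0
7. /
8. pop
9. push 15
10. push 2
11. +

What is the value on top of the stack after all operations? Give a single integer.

Answer: 17

Derivation:
After op 1 (push 13): stack=[13] mem=[0,0,0,0]
After op 2 (pop): stack=[empty] mem=[0,0,0,0]
After op 3 (push 12): stack=[12] mem=[0,0,0,0]
After op 4 (STO M0): stack=[empty] mem=[12,0,0,0]
After op 5 (push 17): stack=[17] mem=[12,0,0,0]
After op 6 (RCL M0): stack=[17,12] mem=[12,0,0,0]
After op 7 (/): stack=[1] mem=[12,0,0,0]
After op 8 (pop): stack=[empty] mem=[12,0,0,0]
After op 9 (push 15): stack=[15] mem=[12,0,0,0]
After op 10 (push 2): stack=[15,2] mem=[12,0,0,0]
After op 11 (+): stack=[17] mem=[12,0,0,0]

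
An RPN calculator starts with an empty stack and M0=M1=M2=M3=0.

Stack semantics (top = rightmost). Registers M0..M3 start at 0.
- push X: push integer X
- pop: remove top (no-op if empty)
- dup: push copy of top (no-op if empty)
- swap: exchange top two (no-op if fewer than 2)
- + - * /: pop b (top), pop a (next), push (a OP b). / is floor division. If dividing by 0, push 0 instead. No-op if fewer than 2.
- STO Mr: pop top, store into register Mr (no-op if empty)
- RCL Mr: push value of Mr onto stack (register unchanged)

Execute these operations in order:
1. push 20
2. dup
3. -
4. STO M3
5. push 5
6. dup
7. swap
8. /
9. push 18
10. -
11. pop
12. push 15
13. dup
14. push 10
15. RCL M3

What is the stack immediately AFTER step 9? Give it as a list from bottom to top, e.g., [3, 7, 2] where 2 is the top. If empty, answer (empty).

After op 1 (push 20): stack=[20] mem=[0,0,0,0]
After op 2 (dup): stack=[20,20] mem=[0,0,0,0]
After op 3 (-): stack=[0] mem=[0,0,0,0]
After op 4 (STO M3): stack=[empty] mem=[0,0,0,0]
After op 5 (push 5): stack=[5] mem=[0,0,0,0]
After op 6 (dup): stack=[5,5] mem=[0,0,0,0]
After op 7 (swap): stack=[5,5] mem=[0,0,0,0]
After op 8 (/): stack=[1] mem=[0,0,0,0]
After op 9 (push 18): stack=[1,18] mem=[0,0,0,0]

[1, 18]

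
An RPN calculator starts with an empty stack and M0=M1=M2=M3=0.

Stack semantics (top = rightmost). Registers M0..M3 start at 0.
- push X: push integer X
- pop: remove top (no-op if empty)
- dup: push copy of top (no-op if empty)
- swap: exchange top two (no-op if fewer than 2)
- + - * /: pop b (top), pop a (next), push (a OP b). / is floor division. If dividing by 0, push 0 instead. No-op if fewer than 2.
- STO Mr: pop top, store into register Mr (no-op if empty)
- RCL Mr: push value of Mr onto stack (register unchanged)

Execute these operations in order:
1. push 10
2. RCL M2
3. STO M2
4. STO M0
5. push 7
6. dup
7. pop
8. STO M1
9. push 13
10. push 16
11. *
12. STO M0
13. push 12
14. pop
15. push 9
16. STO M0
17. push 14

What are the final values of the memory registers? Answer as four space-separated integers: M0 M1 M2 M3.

Answer: 9 7 0 0

Derivation:
After op 1 (push 10): stack=[10] mem=[0,0,0,0]
After op 2 (RCL M2): stack=[10,0] mem=[0,0,0,0]
After op 3 (STO M2): stack=[10] mem=[0,0,0,0]
After op 4 (STO M0): stack=[empty] mem=[10,0,0,0]
After op 5 (push 7): stack=[7] mem=[10,0,0,0]
After op 6 (dup): stack=[7,7] mem=[10,0,0,0]
After op 7 (pop): stack=[7] mem=[10,0,0,0]
After op 8 (STO M1): stack=[empty] mem=[10,7,0,0]
After op 9 (push 13): stack=[13] mem=[10,7,0,0]
After op 10 (push 16): stack=[13,16] mem=[10,7,0,0]
After op 11 (*): stack=[208] mem=[10,7,0,0]
After op 12 (STO M0): stack=[empty] mem=[208,7,0,0]
After op 13 (push 12): stack=[12] mem=[208,7,0,0]
After op 14 (pop): stack=[empty] mem=[208,7,0,0]
After op 15 (push 9): stack=[9] mem=[208,7,0,0]
After op 16 (STO M0): stack=[empty] mem=[9,7,0,0]
After op 17 (push 14): stack=[14] mem=[9,7,0,0]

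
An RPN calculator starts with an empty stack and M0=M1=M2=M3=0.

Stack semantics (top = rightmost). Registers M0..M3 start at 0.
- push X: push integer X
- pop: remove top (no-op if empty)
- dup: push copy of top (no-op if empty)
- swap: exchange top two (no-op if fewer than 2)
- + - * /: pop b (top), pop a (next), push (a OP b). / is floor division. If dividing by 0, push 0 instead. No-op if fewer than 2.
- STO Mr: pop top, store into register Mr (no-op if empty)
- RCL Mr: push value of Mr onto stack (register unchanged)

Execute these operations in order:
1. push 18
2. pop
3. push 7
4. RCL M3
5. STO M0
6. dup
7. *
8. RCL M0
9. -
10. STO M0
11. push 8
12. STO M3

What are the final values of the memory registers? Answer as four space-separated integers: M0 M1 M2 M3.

After op 1 (push 18): stack=[18] mem=[0,0,0,0]
After op 2 (pop): stack=[empty] mem=[0,0,0,0]
After op 3 (push 7): stack=[7] mem=[0,0,0,0]
After op 4 (RCL M3): stack=[7,0] mem=[0,0,0,0]
After op 5 (STO M0): stack=[7] mem=[0,0,0,0]
After op 6 (dup): stack=[7,7] mem=[0,0,0,0]
After op 7 (*): stack=[49] mem=[0,0,0,0]
After op 8 (RCL M0): stack=[49,0] mem=[0,0,0,0]
After op 9 (-): stack=[49] mem=[0,0,0,0]
After op 10 (STO M0): stack=[empty] mem=[49,0,0,0]
After op 11 (push 8): stack=[8] mem=[49,0,0,0]
After op 12 (STO M3): stack=[empty] mem=[49,0,0,8]

Answer: 49 0 0 8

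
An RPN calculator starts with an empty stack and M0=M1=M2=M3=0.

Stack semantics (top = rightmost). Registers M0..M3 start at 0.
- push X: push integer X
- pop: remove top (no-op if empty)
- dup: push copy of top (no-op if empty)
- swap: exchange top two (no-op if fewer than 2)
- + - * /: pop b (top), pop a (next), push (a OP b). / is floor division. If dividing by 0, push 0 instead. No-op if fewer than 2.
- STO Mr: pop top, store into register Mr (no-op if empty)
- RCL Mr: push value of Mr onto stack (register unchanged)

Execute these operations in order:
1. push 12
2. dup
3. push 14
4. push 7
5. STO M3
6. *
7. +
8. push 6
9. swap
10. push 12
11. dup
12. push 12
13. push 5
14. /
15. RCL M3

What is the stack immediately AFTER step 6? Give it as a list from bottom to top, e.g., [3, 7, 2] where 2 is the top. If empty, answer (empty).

After op 1 (push 12): stack=[12] mem=[0,0,0,0]
After op 2 (dup): stack=[12,12] mem=[0,0,0,0]
After op 3 (push 14): stack=[12,12,14] mem=[0,0,0,0]
After op 4 (push 7): stack=[12,12,14,7] mem=[0,0,0,0]
After op 5 (STO M3): stack=[12,12,14] mem=[0,0,0,7]
After op 6 (*): stack=[12,168] mem=[0,0,0,7]

[12, 168]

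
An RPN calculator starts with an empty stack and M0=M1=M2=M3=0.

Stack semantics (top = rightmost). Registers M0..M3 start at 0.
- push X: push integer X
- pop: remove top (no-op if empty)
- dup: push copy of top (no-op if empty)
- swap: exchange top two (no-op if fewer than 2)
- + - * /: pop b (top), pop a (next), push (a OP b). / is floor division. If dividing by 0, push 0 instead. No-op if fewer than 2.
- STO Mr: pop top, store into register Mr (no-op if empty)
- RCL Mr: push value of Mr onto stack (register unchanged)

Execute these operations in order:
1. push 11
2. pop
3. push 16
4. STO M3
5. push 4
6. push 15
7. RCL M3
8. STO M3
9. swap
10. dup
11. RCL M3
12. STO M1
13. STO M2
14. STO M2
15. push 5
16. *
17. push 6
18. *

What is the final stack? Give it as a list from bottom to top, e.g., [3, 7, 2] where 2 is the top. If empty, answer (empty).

After op 1 (push 11): stack=[11] mem=[0,0,0,0]
After op 2 (pop): stack=[empty] mem=[0,0,0,0]
After op 3 (push 16): stack=[16] mem=[0,0,0,0]
After op 4 (STO M3): stack=[empty] mem=[0,0,0,16]
After op 5 (push 4): stack=[4] mem=[0,0,0,16]
After op 6 (push 15): stack=[4,15] mem=[0,0,0,16]
After op 7 (RCL M3): stack=[4,15,16] mem=[0,0,0,16]
After op 8 (STO M3): stack=[4,15] mem=[0,0,0,16]
After op 9 (swap): stack=[15,4] mem=[0,0,0,16]
After op 10 (dup): stack=[15,4,4] mem=[0,0,0,16]
After op 11 (RCL M3): stack=[15,4,4,16] mem=[0,0,0,16]
After op 12 (STO M1): stack=[15,4,4] mem=[0,16,0,16]
After op 13 (STO M2): stack=[15,4] mem=[0,16,4,16]
After op 14 (STO M2): stack=[15] mem=[0,16,4,16]
After op 15 (push 5): stack=[15,5] mem=[0,16,4,16]
After op 16 (*): stack=[75] mem=[0,16,4,16]
After op 17 (push 6): stack=[75,6] mem=[0,16,4,16]
After op 18 (*): stack=[450] mem=[0,16,4,16]

Answer: [450]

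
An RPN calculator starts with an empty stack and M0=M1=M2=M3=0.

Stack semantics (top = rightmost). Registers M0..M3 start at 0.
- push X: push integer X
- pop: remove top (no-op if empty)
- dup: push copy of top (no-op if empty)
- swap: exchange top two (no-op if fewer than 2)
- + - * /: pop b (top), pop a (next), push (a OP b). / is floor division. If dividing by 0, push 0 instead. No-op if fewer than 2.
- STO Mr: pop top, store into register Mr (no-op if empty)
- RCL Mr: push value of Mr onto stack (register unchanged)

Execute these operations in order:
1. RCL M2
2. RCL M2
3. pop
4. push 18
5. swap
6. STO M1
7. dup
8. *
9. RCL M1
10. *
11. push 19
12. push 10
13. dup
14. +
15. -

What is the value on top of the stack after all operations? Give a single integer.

After op 1 (RCL M2): stack=[0] mem=[0,0,0,0]
After op 2 (RCL M2): stack=[0,0] mem=[0,0,0,0]
After op 3 (pop): stack=[0] mem=[0,0,0,0]
After op 4 (push 18): stack=[0,18] mem=[0,0,0,0]
After op 5 (swap): stack=[18,0] mem=[0,0,0,0]
After op 6 (STO M1): stack=[18] mem=[0,0,0,0]
After op 7 (dup): stack=[18,18] mem=[0,0,0,0]
After op 8 (*): stack=[324] mem=[0,0,0,0]
After op 9 (RCL M1): stack=[324,0] mem=[0,0,0,0]
After op 10 (*): stack=[0] mem=[0,0,0,0]
After op 11 (push 19): stack=[0,19] mem=[0,0,0,0]
After op 12 (push 10): stack=[0,19,10] mem=[0,0,0,0]
After op 13 (dup): stack=[0,19,10,10] mem=[0,0,0,0]
After op 14 (+): stack=[0,19,20] mem=[0,0,0,0]
After op 15 (-): stack=[0,-1] mem=[0,0,0,0]

Answer: -1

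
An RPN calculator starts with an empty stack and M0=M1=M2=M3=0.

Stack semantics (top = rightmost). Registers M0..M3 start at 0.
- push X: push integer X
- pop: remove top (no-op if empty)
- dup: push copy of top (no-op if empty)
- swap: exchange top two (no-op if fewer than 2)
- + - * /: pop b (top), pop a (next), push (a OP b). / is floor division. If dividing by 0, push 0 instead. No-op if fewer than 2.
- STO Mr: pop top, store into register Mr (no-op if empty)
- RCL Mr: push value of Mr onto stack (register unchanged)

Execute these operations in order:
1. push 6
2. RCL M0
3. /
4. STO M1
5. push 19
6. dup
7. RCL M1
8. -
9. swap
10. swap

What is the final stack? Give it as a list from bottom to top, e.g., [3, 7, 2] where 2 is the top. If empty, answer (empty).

After op 1 (push 6): stack=[6] mem=[0,0,0,0]
After op 2 (RCL M0): stack=[6,0] mem=[0,0,0,0]
After op 3 (/): stack=[0] mem=[0,0,0,0]
After op 4 (STO M1): stack=[empty] mem=[0,0,0,0]
After op 5 (push 19): stack=[19] mem=[0,0,0,0]
After op 6 (dup): stack=[19,19] mem=[0,0,0,0]
After op 7 (RCL M1): stack=[19,19,0] mem=[0,0,0,0]
After op 8 (-): stack=[19,19] mem=[0,0,0,0]
After op 9 (swap): stack=[19,19] mem=[0,0,0,0]
After op 10 (swap): stack=[19,19] mem=[0,0,0,0]

Answer: [19, 19]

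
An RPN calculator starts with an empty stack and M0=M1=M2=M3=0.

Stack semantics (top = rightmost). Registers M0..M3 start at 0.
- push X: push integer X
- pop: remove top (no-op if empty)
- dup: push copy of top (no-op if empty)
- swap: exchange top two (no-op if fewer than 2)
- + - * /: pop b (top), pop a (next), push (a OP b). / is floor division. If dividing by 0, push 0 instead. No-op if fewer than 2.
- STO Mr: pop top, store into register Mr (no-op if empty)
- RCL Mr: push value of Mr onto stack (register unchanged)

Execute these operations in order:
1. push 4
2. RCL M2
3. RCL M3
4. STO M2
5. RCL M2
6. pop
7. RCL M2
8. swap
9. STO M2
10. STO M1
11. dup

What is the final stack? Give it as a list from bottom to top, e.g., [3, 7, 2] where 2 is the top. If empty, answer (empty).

Answer: [4, 4]

Derivation:
After op 1 (push 4): stack=[4] mem=[0,0,0,0]
After op 2 (RCL M2): stack=[4,0] mem=[0,0,0,0]
After op 3 (RCL M3): stack=[4,0,0] mem=[0,0,0,0]
After op 4 (STO M2): stack=[4,0] mem=[0,0,0,0]
After op 5 (RCL M2): stack=[4,0,0] mem=[0,0,0,0]
After op 6 (pop): stack=[4,0] mem=[0,0,0,0]
After op 7 (RCL M2): stack=[4,0,0] mem=[0,0,0,0]
After op 8 (swap): stack=[4,0,0] mem=[0,0,0,0]
After op 9 (STO M2): stack=[4,0] mem=[0,0,0,0]
After op 10 (STO M1): stack=[4] mem=[0,0,0,0]
After op 11 (dup): stack=[4,4] mem=[0,0,0,0]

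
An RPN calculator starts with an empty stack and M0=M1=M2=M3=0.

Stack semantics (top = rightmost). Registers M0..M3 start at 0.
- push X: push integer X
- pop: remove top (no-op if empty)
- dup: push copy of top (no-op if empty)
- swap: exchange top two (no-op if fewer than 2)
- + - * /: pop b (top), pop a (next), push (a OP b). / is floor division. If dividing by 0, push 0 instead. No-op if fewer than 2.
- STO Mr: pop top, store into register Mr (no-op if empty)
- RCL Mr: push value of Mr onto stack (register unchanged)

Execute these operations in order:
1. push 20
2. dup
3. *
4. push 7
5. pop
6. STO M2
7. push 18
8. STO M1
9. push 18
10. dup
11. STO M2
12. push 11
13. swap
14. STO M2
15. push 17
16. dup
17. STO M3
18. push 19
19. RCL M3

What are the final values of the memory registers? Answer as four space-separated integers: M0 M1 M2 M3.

Answer: 0 18 18 17

Derivation:
After op 1 (push 20): stack=[20] mem=[0,0,0,0]
After op 2 (dup): stack=[20,20] mem=[0,0,0,0]
After op 3 (*): stack=[400] mem=[0,0,0,0]
After op 4 (push 7): stack=[400,7] mem=[0,0,0,0]
After op 5 (pop): stack=[400] mem=[0,0,0,0]
After op 6 (STO M2): stack=[empty] mem=[0,0,400,0]
After op 7 (push 18): stack=[18] mem=[0,0,400,0]
After op 8 (STO M1): stack=[empty] mem=[0,18,400,0]
After op 9 (push 18): stack=[18] mem=[0,18,400,0]
After op 10 (dup): stack=[18,18] mem=[0,18,400,0]
After op 11 (STO M2): stack=[18] mem=[0,18,18,0]
After op 12 (push 11): stack=[18,11] mem=[0,18,18,0]
After op 13 (swap): stack=[11,18] mem=[0,18,18,0]
After op 14 (STO M2): stack=[11] mem=[0,18,18,0]
After op 15 (push 17): stack=[11,17] mem=[0,18,18,0]
After op 16 (dup): stack=[11,17,17] mem=[0,18,18,0]
After op 17 (STO M3): stack=[11,17] mem=[0,18,18,17]
After op 18 (push 19): stack=[11,17,19] mem=[0,18,18,17]
After op 19 (RCL M3): stack=[11,17,19,17] mem=[0,18,18,17]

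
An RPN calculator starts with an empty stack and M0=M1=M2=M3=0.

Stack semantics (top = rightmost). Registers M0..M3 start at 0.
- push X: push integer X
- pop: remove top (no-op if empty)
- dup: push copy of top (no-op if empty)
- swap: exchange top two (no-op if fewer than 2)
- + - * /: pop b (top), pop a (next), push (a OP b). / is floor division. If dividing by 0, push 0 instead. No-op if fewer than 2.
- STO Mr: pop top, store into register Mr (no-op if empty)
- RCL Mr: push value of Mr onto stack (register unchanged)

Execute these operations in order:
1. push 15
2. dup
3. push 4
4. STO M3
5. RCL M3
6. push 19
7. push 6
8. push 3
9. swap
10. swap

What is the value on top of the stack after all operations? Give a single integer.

Answer: 3

Derivation:
After op 1 (push 15): stack=[15] mem=[0,0,0,0]
After op 2 (dup): stack=[15,15] mem=[0,0,0,0]
After op 3 (push 4): stack=[15,15,4] mem=[0,0,0,0]
After op 4 (STO M3): stack=[15,15] mem=[0,0,0,4]
After op 5 (RCL M3): stack=[15,15,4] mem=[0,0,0,4]
After op 6 (push 19): stack=[15,15,4,19] mem=[0,0,0,4]
After op 7 (push 6): stack=[15,15,4,19,6] mem=[0,0,0,4]
After op 8 (push 3): stack=[15,15,4,19,6,3] mem=[0,0,0,4]
After op 9 (swap): stack=[15,15,4,19,3,6] mem=[0,0,0,4]
After op 10 (swap): stack=[15,15,4,19,6,3] mem=[0,0,0,4]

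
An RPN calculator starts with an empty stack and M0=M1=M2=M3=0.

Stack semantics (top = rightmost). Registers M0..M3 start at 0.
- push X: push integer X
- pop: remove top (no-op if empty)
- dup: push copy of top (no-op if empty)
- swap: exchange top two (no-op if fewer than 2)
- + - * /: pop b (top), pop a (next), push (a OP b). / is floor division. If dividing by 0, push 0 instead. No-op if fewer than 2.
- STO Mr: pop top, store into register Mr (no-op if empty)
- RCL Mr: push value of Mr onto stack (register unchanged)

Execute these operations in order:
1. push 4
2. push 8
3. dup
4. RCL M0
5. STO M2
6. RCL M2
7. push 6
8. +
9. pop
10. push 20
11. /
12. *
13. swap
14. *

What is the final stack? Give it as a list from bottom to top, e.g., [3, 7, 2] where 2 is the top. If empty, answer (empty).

After op 1 (push 4): stack=[4] mem=[0,0,0,0]
After op 2 (push 8): stack=[4,8] mem=[0,0,0,0]
After op 3 (dup): stack=[4,8,8] mem=[0,0,0,0]
After op 4 (RCL M0): stack=[4,8,8,0] mem=[0,0,0,0]
After op 5 (STO M2): stack=[4,8,8] mem=[0,0,0,0]
After op 6 (RCL M2): stack=[4,8,8,0] mem=[0,0,0,0]
After op 7 (push 6): stack=[4,8,8,0,6] mem=[0,0,0,0]
After op 8 (+): stack=[4,8,8,6] mem=[0,0,0,0]
After op 9 (pop): stack=[4,8,8] mem=[0,0,0,0]
After op 10 (push 20): stack=[4,8,8,20] mem=[0,0,0,0]
After op 11 (/): stack=[4,8,0] mem=[0,0,0,0]
After op 12 (*): stack=[4,0] mem=[0,0,0,0]
After op 13 (swap): stack=[0,4] mem=[0,0,0,0]
After op 14 (*): stack=[0] mem=[0,0,0,0]

Answer: [0]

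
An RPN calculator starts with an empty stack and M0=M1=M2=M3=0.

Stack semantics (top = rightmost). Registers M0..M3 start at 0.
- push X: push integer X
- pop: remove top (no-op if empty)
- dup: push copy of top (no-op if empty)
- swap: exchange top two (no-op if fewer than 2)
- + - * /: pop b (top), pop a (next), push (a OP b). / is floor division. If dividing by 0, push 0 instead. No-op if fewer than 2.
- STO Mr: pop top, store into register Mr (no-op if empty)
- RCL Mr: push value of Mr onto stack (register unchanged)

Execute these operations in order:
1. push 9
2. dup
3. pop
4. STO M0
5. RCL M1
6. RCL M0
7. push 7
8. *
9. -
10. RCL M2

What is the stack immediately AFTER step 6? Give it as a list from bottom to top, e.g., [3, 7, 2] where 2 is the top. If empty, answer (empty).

After op 1 (push 9): stack=[9] mem=[0,0,0,0]
After op 2 (dup): stack=[9,9] mem=[0,0,0,0]
After op 3 (pop): stack=[9] mem=[0,0,0,0]
After op 4 (STO M0): stack=[empty] mem=[9,0,0,0]
After op 5 (RCL M1): stack=[0] mem=[9,0,0,0]
After op 6 (RCL M0): stack=[0,9] mem=[9,0,0,0]

[0, 9]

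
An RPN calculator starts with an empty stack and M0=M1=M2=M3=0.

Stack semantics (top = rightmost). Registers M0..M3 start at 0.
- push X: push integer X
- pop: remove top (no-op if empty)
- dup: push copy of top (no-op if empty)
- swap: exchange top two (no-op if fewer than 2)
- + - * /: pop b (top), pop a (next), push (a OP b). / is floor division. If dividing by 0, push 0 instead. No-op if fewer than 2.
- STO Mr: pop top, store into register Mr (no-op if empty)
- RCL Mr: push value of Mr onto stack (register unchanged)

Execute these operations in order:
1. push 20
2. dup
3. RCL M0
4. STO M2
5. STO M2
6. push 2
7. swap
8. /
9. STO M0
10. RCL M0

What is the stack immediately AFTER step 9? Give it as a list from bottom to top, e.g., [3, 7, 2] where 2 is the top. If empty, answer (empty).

After op 1 (push 20): stack=[20] mem=[0,0,0,0]
After op 2 (dup): stack=[20,20] mem=[0,0,0,0]
After op 3 (RCL M0): stack=[20,20,0] mem=[0,0,0,0]
After op 4 (STO M2): stack=[20,20] mem=[0,0,0,0]
After op 5 (STO M2): stack=[20] mem=[0,0,20,0]
After op 6 (push 2): stack=[20,2] mem=[0,0,20,0]
After op 7 (swap): stack=[2,20] mem=[0,0,20,0]
After op 8 (/): stack=[0] mem=[0,0,20,0]
After op 9 (STO M0): stack=[empty] mem=[0,0,20,0]

(empty)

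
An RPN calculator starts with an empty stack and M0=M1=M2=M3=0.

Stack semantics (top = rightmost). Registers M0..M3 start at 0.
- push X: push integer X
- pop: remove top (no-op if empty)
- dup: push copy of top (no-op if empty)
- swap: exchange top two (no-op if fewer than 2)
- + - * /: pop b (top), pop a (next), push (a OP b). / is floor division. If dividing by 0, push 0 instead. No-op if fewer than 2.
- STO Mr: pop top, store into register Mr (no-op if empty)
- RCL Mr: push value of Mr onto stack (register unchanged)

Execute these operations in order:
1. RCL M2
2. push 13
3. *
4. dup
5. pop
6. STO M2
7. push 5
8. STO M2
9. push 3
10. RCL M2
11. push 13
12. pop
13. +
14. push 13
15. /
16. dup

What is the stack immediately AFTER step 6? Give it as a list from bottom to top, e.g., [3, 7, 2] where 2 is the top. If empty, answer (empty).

After op 1 (RCL M2): stack=[0] mem=[0,0,0,0]
After op 2 (push 13): stack=[0,13] mem=[0,0,0,0]
After op 3 (*): stack=[0] mem=[0,0,0,0]
After op 4 (dup): stack=[0,0] mem=[0,0,0,0]
After op 5 (pop): stack=[0] mem=[0,0,0,0]
After op 6 (STO M2): stack=[empty] mem=[0,0,0,0]

(empty)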